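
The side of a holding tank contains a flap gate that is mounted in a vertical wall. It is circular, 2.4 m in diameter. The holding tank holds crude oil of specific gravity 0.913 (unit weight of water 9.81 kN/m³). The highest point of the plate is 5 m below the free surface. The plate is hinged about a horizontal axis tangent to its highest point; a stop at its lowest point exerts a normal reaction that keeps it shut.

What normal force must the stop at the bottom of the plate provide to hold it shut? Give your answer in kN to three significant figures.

P ≈ 132 kN

γ = 0.913 × 9.81 = 8.95653 kN/m³.
The centroid is at the centre, 1.2 m below the top of the plate, so the centroid depth is h_c = 5 + 1.2 = 6.2 m.
A = π(1.2)² = 4.52389 m².
Resultant F = γ·h_c·A = 8.95653 × 6.2 × 4.52389 = 251.214 kN.
I_c = πr⁴/4 = π × 1.2⁴/4 = 1.6286 m⁴.
Centre of pressure: y_p = y_c + I_c/(y_c·A) = 6.2 + 1.6286/(6.2 × 4.52389) = 6.2 + 0.0580645 = 6.25806 m along the plane.
The resultant acts 1.2 + 0.0580645 = 1.25806 m (along the plate) below the hinge at the top edge, so the moment about the hinge is M = F × 1.25806 = 251.214 × 1.25806 = 316.042 kN·m.
A normal force at the bottom, 2.4 m from the hinge, must supply this moment: P = 316.042/2.4 = 131.684 kN.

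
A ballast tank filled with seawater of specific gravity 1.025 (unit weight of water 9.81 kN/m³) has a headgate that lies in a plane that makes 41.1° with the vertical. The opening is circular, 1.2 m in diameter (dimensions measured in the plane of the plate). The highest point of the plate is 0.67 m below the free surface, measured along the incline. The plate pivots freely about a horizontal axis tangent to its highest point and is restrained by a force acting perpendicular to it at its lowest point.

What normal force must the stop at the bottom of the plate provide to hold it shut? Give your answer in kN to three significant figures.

P ≈ 6.08 kN

γ = 1.025 × 9.81 = 10.05525 kN/m³.
The plate makes 41.1° with the vertical, i.e. θ = 90° − 41.1° = 48.9° to the horizontal. Measuring y along the incline from the free-surface line, vertical depth h = y·sinθ with sinθ = 0.753563.
The centroid is at the centre, 0.6 m below the top of the plate, so y_c = 0.67 + 0.6 = 1.27 m and h_c = 1.27 × 0.753563 = 0.957025 m.
A = π(0.6)² = 1.13097 m².
Resultant F = γ·h_c·A = 10.05525 × 0.957025 × 1.13097 = 10.8835 kN.
I_c = πr⁴/4 = π × 0.6⁴/4 = 0.101788 m⁴.
Centre of pressure: y_p = y_c + I_c/(y_c·A) = 1.27 + 0.101788/(1.27 × 1.13097) = 1.27 + 0.0708666 = 1.34087 m along the plane.
The resultant acts 0.6 + 0.0708666 = 0.670867 m (along the plate) below the hinge at the top edge, so the moment about the hinge is M = F × 0.670867 = 10.8835 × 0.670867 = 7.30138 kN·m.
A normal force at the bottom, 1.2 m from the hinge, must supply this moment: P = 7.30138/1.2 = 6.08448 kN.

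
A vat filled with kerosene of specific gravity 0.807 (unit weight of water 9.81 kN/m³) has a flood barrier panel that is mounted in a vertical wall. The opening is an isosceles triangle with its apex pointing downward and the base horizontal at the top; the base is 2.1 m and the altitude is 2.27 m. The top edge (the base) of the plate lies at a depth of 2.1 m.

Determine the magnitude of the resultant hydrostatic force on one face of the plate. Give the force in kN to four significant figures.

F ≈ 53.90 kN

γ = 0.807 × 9.81 = 7.91667 kN/m³.
With the apex down, the centroid sits h/3 = 2.27/3 = 0.756667 m below the base (the top edge), so the centroid depth is h_c = 2.1 + 0.756667 = 2.85667 m.
A = ½ × 2.1 × 2.27 = 2.3835 m².
Resultant F = γ·h_c·A = 7.91667 × 2.85667 × 2.3835 = 53.9036 kN.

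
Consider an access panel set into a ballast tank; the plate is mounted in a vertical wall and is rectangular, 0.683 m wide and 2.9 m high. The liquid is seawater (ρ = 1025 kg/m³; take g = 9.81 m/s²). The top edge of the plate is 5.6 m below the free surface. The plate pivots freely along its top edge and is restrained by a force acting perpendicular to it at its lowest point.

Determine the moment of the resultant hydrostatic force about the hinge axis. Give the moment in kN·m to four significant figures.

M ≈ 217.6 kN·m

γ = ρg = 1025 × 9.81 / 1000 = 10.05525 kN/m³.
The centroid lies 2.9/2 = 1.45 m below the top edge, so the centroid depth is h_c = 5.6 + 1.45 = 7.05 m.
A = 0.683 × 2.9 = 1.9807 m².
Resultant F = γ·h_c·A = 10.05525 × 7.05 × 1.9807 = 140.411 kN.
I_c = b·h³/12 = 0.683 × 2.9³/12 = 1.38814 m⁴.
Centre of pressure: y_p = y_c + I_c/(y_c·A) = 7.05 + 1.38814/(7.05 × 1.9807) = 7.05 + 0.0994089 = 7.14941 m along the plane.
The resultant acts 1.45 + 0.0994089 = 1.54941 m (along the plate) below the hinge at the top edge, so the moment about the hinge is M = F × 1.54941 = 140.411 × 1.54941 = 217.554 kN·m.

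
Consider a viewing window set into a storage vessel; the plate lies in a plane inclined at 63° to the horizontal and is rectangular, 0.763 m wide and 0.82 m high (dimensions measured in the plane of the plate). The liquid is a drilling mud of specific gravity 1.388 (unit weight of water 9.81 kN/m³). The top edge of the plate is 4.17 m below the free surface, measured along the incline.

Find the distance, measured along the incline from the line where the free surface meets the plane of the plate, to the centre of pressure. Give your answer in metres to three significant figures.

y_p = 4.59 m

γ = 1.388 × 9.81 = 13.61628 kN/m³.
Let θ = 63° be the plate's angle to the horizontal; measure y along the incline from where the plane meets the free surface. Vertical depth h = y·sinθ with sinθ = 0.891007.
The centroid lies 0.82/2 = 0.41 m below the top edge, so y_c = 4.17 + 0.41 = 4.58 m and h_c = 4.58 × 0.891007 = 4.08081 m.
A = 0.763 × 0.82 = 0.62566 m².
Resultant F = γ·h_c·A = 13.61628 × 4.08081 × 0.62566 = 34.7651 kN.
I_c = b·h³/12 = 0.763 × 0.82³/12 = 0.0350578 m⁴.
Centre of pressure: y_p = y_c + I_c/(y_c·A) = 4.58 + 0.0350578/(4.58 × 0.62566) = 4.58 + 0.0122343 = 4.59223 m along the plane.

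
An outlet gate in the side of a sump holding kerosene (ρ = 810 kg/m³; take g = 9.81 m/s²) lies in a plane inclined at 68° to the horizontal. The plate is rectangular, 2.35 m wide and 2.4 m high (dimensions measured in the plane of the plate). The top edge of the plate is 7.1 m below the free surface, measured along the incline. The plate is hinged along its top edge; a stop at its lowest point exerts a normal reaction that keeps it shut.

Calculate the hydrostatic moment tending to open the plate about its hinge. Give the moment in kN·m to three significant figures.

γ = ρg = 810 × 9.81 / 1000 = 7.9461 kN/m³.
Let θ = 68° be the plate's angle to the horizontal; measure y along the incline from where the plane meets the free surface. Vertical depth h = y·sinθ with sinθ = 0.927184.
The centroid lies 2.4/2 = 1.2 m below the top edge, so y_c = 7.1 + 1.2 = 8.3 m and h_c = 8.3 × 0.927184 = 7.69563 m.
A = 2.35 × 2.4 = 5.64 m².
Resultant F = γ·h_c·A = 7.9461 × 7.69563 × 5.64 = 344.887 kN.
I_c = b·h³/12 = 2.35 × 2.4³/12 = 2.7072 m⁴.
Centre of pressure: y_p = y_c + I_c/(y_c·A) = 8.3 + 2.7072/(8.3 × 5.64) = 8.3 + 0.0578313 = 8.35783 m along the plane.
The resultant acts 1.2 + 0.0578313 = 1.25783 m (along the plate) below the hinge at the top edge, so the moment about the hinge is M = F × 1.25783 = 344.887 × 1.25783 = 433.809 kN·m.

M ≈ 434 kN·m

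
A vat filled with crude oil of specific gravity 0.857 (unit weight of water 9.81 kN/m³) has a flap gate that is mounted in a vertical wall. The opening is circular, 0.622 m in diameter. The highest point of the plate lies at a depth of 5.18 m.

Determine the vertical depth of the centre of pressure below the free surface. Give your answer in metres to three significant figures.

γ = 0.857 × 9.81 = 8.40717 kN/m³.
The centroid is at the centre, 0.311 m below the top of the plate, so the centroid depth is h_c = 5.18 + 0.311 = 5.491 m.
A = π(0.311)² = 0.303858 m².
Resultant F = γ·h_c·A = 8.40717 × 5.491 × 0.303858 = 14.0272 kN.
I_c = πr⁴/4 = π × 0.311⁴/4 = 0.00734736 m⁴.
Centre of pressure: y_p = y_c + I_c/(y_c·A) = 5.491 + 0.00734736/(5.491 × 0.303858) = 5.491 + 0.00440361 = 5.4954 m along the plane.

h_p = 5.50 m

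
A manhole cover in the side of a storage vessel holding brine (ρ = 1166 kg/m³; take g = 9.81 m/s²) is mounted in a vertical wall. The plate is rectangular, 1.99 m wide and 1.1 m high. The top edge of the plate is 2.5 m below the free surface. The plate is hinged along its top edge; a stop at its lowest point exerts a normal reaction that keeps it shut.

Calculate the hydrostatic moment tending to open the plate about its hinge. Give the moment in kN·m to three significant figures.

γ = ρg = 1166 × 9.81 / 1000 = 11.43846 kN/m³.
The centroid lies 1.1/2 = 0.55 m below the top edge, so the centroid depth is h_c = 2.5 + 0.55 = 3.05 m.
A = 1.99 × 1.1 = 2.189 m².
Resultant F = γ·h_c·A = 11.43846 × 3.05 × 2.189 = 76.3683 kN.
I_c = b·h³/12 = 1.99 × 1.1³/12 = 0.220724 m⁴.
Centre of pressure: y_p = y_c + I_c/(y_c·A) = 3.05 + 0.220724/(3.05 × 2.189) = 3.05 + 0.0330601 = 3.08306 m along the plane.
The resultant acts 0.55 + 0.0330601 = 0.58306 m (along the plate) below the hinge at the top edge, so the moment about the hinge is M = F × 0.58306 = 76.3683 × 0.58306 = 44.5273 kN·m.

M ≈ 44.5 kN·m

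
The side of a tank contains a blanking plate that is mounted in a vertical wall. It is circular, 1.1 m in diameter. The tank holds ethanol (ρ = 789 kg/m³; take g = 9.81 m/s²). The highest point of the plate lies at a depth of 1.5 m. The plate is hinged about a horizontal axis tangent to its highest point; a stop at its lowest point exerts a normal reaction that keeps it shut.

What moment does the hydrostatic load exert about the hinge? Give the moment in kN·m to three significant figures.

M ≈ 8.85 kN·m

γ = ρg = 789 × 9.81 / 1000 = 7.74009 kN/m³.
The centroid is at the centre, 0.55 m below the top of the plate, so the centroid depth is h_c = 1.5 + 0.55 = 2.05 m.
A = π(0.55)² = 0.950332 m².
Resultant F = γ·h_c·A = 7.74009 × 2.05 × 0.950332 = 15.0791 kN.
I_c = πr⁴/4 = π × 0.55⁴/4 = 0.0718688 m⁴.
Centre of pressure: y_p = y_c + I_c/(y_c·A) = 2.05 + 0.0718688/(2.05 × 0.950332) = 2.05 + 0.0368902 = 2.08689 m along the plane.
The resultant acts 0.55 + 0.0368902 = 0.58689 m (along the plate) below the hinge at the top edge, so the moment about the hinge is M = F × 0.58689 = 15.0791 × 0.58689 = 8.84977 kN·m.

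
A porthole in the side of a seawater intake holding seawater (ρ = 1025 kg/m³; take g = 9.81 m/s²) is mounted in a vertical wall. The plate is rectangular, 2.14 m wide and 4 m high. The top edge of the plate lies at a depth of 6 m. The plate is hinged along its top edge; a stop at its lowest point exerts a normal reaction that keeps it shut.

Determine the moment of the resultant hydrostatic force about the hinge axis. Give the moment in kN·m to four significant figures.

γ = ρg = 1025 × 9.81 / 1000 = 10.05525 kN/m³.
The centroid lies 4/2 = 2 m below the top edge, so the centroid depth is h_c = 6 + 2 = 8 m.
A = 2.14 × 4 = 8.56 m².
Resultant F = γ·h_c·A = 10.05525 × 8 × 8.56 = 688.584 kN.
I_c = b·h³/12 = 2.14 × 4³/12 = 11.4133 m⁴.
Centre of pressure: y_p = y_c + I_c/(y_c·A) = 8 + 11.4133/(8 × 8.56) = 8 + 0.166666 = 8.16667 m along the plane.
The resultant acts 2 + 0.166666 = 2.16667 m (along the plate) below the hinge at the top edge, so the moment about the hinge is M = F × 2.16667 = 688.584 × 2.16667 = 1491.93 kN·m.

M ≈ 1492 kN·m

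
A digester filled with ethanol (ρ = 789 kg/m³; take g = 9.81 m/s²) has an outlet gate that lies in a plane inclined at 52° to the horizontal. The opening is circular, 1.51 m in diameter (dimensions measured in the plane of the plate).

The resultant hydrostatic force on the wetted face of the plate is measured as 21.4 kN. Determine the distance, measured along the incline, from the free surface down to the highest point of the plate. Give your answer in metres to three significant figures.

y_top ≈ 1.20 m

γ = ρg = 789 × 9.81 / 1000 = 7.74009 kN/m³.
A = π(0.755)² = 1.79079 m².
From F = γ·h_c·A, the centroid depth is h_c = 21.4/(7.74009 × 1.79079) = 1.54391 m.
Let θ = 52° be the plate's angle to the horizontal; measure y along the incline from where the plane meets the free surface. Vertical depth h = y·sinθ with sinθ = 0.788011.
Along the incline, y_c = h_c/sinθ = 1.54391/0.788011 = 1.95925 m.
The centroid is at the centre, 0.755 m below the top of the plate, so the highest point sits at y_top = 1.95925 − 0.755 = 1.20425 m along the incline.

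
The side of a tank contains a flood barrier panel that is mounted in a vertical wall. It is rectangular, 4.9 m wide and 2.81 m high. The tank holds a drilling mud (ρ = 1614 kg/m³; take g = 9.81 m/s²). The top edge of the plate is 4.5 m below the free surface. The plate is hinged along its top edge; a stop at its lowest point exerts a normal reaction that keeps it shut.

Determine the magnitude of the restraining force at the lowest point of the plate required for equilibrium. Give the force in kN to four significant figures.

P ≈ 694.7 kN

γ = ρg = 1614 × 9.81 / 1000 = 15.83334 kN/m³.
The centroid lies 2.81/2 = 1.405 m below the top edge, so the centroid depth is h_c = 4.5 + 1.405 = 5.905 m.
A = 4.9 × 2.81 = 13.769 m².
Resultant F = γ·h_c·A = 15.83334 × 5.905 × 13.769 = 1287.34 kN.
I_c = b·h³/12 = 4.9 × 2.81³/12 = 9.06012 m⁴.
Centre of pressure: y_p = y_c + I_c/(y_c·A) = 5.905 + 9.06012/(5.905 × 13.769) = 5.905 + 0.111432 = 6.01643 m along the plane.
The resultant acts 1.405 + 0.111432 = 1.51643 m (along the plate) below the hinge at the top edge, so the moment about the hinge is M = F × 1.51643 = 1287.34 × 1.51643 = 1952.16 kN·m.
A normal force at the bottom, 2.81 m from the hinge, must supply this moment: P = 1952.16/2.81 = 694.719 kN.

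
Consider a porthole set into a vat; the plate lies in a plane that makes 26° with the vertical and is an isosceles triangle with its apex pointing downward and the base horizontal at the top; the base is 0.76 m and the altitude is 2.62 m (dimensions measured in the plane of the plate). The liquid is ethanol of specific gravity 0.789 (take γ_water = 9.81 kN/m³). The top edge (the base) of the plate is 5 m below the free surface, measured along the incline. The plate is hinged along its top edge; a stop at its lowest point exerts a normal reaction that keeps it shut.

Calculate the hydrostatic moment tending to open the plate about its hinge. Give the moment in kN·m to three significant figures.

M ≈ 38.2 kN·m

γ = 0.789 × 9.81 = 7.74009 kN/m³.
The plate makes 26° with the vertical, i.e. θ = 90° − 26° = 64° to the horizontal. Measuring y along the incline from the free-surface line, vertical depth h = y·sinθ with sinθ = 0.898794.
With the apex down, the centroid sits h/3 = 2.62/3 = 0.873333 m below the base (the top edge), so y_c = 5 + 0.873333 = 5.87333 m and h_c = 5.87333 × 0.898794 = 5.27891 m.
A = ½ × 0.76 × 2.62 = 0.9956 m².
Resultant F = γ·h_c·A = 7.74009 × 5.27891 × 0.9956 = 40.6795 kN.
I_c = b·h³/36 = 0.76 × 2.62³/36 = 0.379678 m⁴.
Centre of pressure: y_p = y_c + I_c/(y_c·A) = 5.87333 + 0.379678/(5.87333 × 0.9956) = 5.87333 + 0.0649301 = 5.93826 m along the plane.
The resultant acts 0.873333 + 0.0649301 = 0.938263 m (along the plate) below the hinge at the top edge, so the moment about the hinge is M = F × 0.938263 = 40.6795 × 0.938263 = 38.1681 kN·m.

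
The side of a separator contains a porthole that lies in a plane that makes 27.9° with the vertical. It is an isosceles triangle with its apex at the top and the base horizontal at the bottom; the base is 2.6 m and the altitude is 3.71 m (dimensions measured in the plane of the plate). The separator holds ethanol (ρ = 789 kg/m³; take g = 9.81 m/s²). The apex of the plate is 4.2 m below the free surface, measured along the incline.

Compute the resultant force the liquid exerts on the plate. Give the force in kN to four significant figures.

F ≈ 220.2 kN

γ = ρg = 789 × 9.81 / 1000 = 7.74009 kN/m³.
The plate makes 27.9° with the vertical, i.e. θ = 90° − 27.9° = 62.1° to the horizontal. Measuring y along the incline from the free-surface line, vertical depth h = y·sinθ with sinθ = 0.883766.
With the apex up, the centroid sits 2h/3 = 2 × 3.71/3 = 2.47333 m below the apex, so y_c = 4.2 + 2.47333 = 6.67333 m and h_c = 6.67333 × 0.883766 = 5.89766 m.
A = ½ × 2.6 × 3.71 = 4.823 m².
Resultant F = γ·h_c·A = 7.74009 × 5.89766 × 4.823 = 220.162 kN.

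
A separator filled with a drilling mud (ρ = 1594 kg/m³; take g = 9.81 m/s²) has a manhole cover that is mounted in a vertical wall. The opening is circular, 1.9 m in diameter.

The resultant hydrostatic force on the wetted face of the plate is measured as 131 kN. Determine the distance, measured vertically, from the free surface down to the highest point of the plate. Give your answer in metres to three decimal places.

d_top ≈ 2.005 m

γ = ρg = 1594 × 9.81 / 1000 = 15.63714 kN/m³.
A = π(0.95)² = 2.83529 m².
From F = γ·h_c·A, the centroid depth is h_c = 131/(15.63714 × 2.83529) = 2.95472 m.
The centroid is at the centre, 0.95 m below the top of the plate, so the highest point sits at h_top = 2.95472 − 0.95 = 2.00472 m below the surface.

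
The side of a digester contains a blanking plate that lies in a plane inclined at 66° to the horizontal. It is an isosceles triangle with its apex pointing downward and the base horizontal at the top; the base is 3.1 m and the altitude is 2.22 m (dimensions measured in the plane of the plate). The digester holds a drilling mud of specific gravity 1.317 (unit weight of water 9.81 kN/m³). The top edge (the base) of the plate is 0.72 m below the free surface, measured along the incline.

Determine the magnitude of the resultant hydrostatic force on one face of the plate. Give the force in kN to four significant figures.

γ = 1.317 × 9.81 = 12.91977 kN/m³.
Let θ = 66° be the plate's angle to the horizontal; measure y along the incline from where the plane meets the free surface. Vertical depth h = y·sinθ with sinθ = 0.913545.
With the apex down, the centroid sits h/3 = 2.22/3 = 0.74 m below the base (the top edge), so y_c = 0.72 + 0.74 = 1.46 m and h_c = 1.46 × 0.913545 = 1.33378 m.
A = ½ × 3.1 × 2.22 = 3.441 m².
Resultant F = γ·h_c·A = 12.91977 × 1.33378 × 3.441 = 59.2958 kN.

F ≈ 59.30 kN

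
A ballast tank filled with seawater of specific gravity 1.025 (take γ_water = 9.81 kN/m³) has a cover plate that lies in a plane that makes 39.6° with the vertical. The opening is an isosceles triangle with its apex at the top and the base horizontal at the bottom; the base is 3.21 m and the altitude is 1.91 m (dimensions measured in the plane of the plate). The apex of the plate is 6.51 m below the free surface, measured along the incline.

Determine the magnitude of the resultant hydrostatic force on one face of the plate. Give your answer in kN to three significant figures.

F ≈ 185 kN

γ = 1.025 × 9.81 = 10.05525 kN/m³.
The plate makes 39.6° with the vertical, i.e. θ = 90° − 39.6° = 50.4° to the horizontal. Measuring y along the incline from the free-surface line, vertical depth h = y·sinθ with sinθ = 0.770513.
With the apex up, the centroid sits 2h/3 = 2 × 1.91/3 = 1.27333 m below the apex, so y_c = 6.51 + 1.27333 = 7.78333 m and h_c = 7.78333 × 0.770513 = 5.99716 m.
A = ½ × 3.21 × 1.91 = 3.06555 m².
Resultant F = γ·h_c·A = 10.05525 × 5.99716 × 3.06555 = 184.862 kN.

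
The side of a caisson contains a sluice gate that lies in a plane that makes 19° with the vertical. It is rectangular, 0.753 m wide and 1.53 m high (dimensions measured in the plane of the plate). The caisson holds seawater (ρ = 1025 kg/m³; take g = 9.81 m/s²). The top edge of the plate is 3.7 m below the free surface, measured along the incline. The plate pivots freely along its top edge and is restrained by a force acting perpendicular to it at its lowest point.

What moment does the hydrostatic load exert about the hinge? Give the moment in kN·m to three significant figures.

M ≈ 39.6 kN·m

γ = ρg = 1025 × 9.81 / 1000 = 10.05525 kN/m³.
The plate makes 19° with the vertical, i.e. θ = 90° − 19° = 71° to the horizontal. Measuring y along the incline from the free-surface line, vertical depth h = y·sinθ with sinθ = 0.945519.
The centroid lies 1.53/2 = 0.765 m below the top edge, so y_c = 3.7 + 0.765 = 4.465 m and h_c = 4.465 × 0.945519 = 4.22174 m.
A = 0.753 × 1.53 = 1.15209 m².
Resultant F = γ·h_c·A = 10.05525 × 4.22174 × 1.15209 = 48.907 kN.
I_c = b·h³/12 = 0.753 × 1.53³/12 = 0.224744 m⁴.
Centre of pressure: y_p = y_c + I_c/(y_c·A) = 4.465 + 0.224744/(4.465 × 1.15209) = 4.465 + 0.0436898 = 4.50869 m along the plane.
The resultant acts 0.765 + 0.0436898 = 0.80869 m (along the plate) below the hinge at the top edge, so the moment about the hinge is M = F × 0.80869 = 48.907 × 0.80869 = 39.5506 kN·m.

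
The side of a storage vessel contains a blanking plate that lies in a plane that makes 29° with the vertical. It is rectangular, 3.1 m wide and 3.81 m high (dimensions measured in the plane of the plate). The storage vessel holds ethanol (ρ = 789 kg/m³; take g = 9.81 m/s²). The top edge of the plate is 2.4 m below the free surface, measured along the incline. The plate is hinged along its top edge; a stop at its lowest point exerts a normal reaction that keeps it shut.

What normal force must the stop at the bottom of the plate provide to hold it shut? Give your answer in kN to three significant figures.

P ≈ 197 kN

γ = ρg = 789 × 9.81 / 1000 = 7.74009 kN/m³.
The plate makes 29° with the vertical, i.e. θ = 90° − 29° = 61° to the horizontal. Measuring y along the incline from the free-surface line, vertical depth h = y·sinθ with sinθ = 0.874620.
The centroid lies 3.81/2 = 1.905 m below the top edge, so y_c = 2.4 + 1.905 = 4.305 m and h_c = 4.305 × 0.874620 = 3.76524 m.
A = 3.1 × 3.81 = 11.811 m².
Resultant F = γ·h_c·A = 7.74009 × 3.76524 × 11.811 = 344.211 kN.
I_c = b·h³/12 = 3.1 × 3.81³/12 = 14.2875 m⁴.
Centre of pressure: y_p = y_c + I_c/(y_c·A) = 4.305 + 14.2875/(4.305 × 11.811) = 4.305 + 0.280994 = 4.58599 m along the plane.
The resultant acts 1.905 + 0.280994 = 2.18599 m (along the plate) below the hinge at the top edge, so the moment about the hinge is M = F × 2.18599 = 344.211 × 2.18599 = 752.442 kN·m.
A normal force at the bottom, 3.81 m from the hinge, must supply this moment: P = 752.442/3.81 = 197.491 kN.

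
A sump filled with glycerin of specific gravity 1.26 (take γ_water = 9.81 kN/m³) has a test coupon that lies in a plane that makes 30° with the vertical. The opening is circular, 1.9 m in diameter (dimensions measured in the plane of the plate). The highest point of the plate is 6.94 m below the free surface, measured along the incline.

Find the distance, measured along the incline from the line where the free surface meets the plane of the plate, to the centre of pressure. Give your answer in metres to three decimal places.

γ = 1.26 × 9.81 = 12.3606 kN/m³.
The plate makes 30° with the vertical, i.e. θ = 90° − 30° = 60° to the horizontal. Measuring y along the incline from the free-surface line, vertical depth h = y·sinθ with sinθ = 0.866025.
The centroid is at the centre, 0.95 m below the top of the plate, so y_c = 6.94 + 0.95 = 7.89 m and h_c = 7.89 × 0.866025 = 6.83294 m.
A = π(0.95)² = 2.83529 m².
Resultant F = γ·h_c·A = 12.3606 × 6.83294 × 2.83529 = 239.466 kN.
I_c = πr⁴/4 = π × 0.95⁴/4 = 0.639712 m⁴.
Centre of pressure: y_p = y_c + I_c/(y_c·A) = 7.89 + 0.639712/(7.89 × 2.83529) = 7.89 + 0.0285963 = 7.9186 m along the plane.

y_p = 7.919 m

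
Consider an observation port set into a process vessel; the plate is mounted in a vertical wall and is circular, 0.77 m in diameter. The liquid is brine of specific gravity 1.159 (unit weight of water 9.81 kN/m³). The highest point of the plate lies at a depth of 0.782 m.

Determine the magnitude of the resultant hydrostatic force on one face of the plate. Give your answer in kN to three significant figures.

γ = 1.159 × 9.81 = 11.36979 kN/m³.
The centroid is at the centre, 0.385 m below the top of the plate, so the centroid depth is h_c = 0.782 + 0.385 = 1.167 m.
A = π(0.385)² = 0.465663 m².
Resultant F = γ·h_c·A = 11.36979 × 1.167 × 0.465663 = 6.17867 kN.

F ≈ 6.18 kN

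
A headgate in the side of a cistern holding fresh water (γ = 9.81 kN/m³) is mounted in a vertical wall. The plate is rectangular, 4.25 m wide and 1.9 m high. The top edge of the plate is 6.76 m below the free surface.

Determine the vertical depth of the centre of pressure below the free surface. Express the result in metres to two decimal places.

γ = 9.81 kN/m³.
The centroid lies 1.9/2 = 0.95 m below the top edge, so the centroid depth is h_c = 6.76 + 0.95 = 7.71 m.
A = 4.25 × 1.9 = 8.075 m².
Resultant F = γ·h_c·A = 9.81 × 7.71 × 8.075 = 610.753 kN.
I_c = b·h³/12 = 4.25 × 1.9³/12 = 2.42923 m⁴.
Centre of pressure: y_p = y_c + I_c/(y_c·A) = 7.71 + 2.42923/(7.71 × 8.075) = 7.71 + 0.0390186 = 7.74902 m along the plane.

h_p = 7.75 m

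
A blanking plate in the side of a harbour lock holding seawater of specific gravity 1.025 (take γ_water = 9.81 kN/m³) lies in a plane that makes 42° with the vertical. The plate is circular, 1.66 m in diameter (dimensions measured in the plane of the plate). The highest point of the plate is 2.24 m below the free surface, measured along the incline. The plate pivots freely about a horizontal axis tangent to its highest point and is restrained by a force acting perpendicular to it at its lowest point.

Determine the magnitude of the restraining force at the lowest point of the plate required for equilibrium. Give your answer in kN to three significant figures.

γ = 1.025 × 9.81 = 10.05525 kN/m³.
The plate makes 42° with the vertical, i.e. θ = 90° − 42° = 48° to the horizontal. Measuring y along the incline from the free-surface line, vertical depth h = y·sinθ with sinθ = 0.743145.
The centroid is at the centre, 0.83 m below the top of the plate, so y_c = 2.24 + 0.83 = 3.07 m and h_c = 3.07 × 0.743145 = 2.28146 m.
A = π(0.83)² = 2.16424 m².
Resultant F = γ·h_c·A = 10.05525 × 2.28146 × 2.16424 = 49.6491 kN.
I_c = πr⁴/4 = π × 0.83⁴/4 = 0.372737 m⁴.
Centre of pressure: y_p = y_c + I_c/(y_c·A) = 3.07 + 0.372737/(3.07 × 2.16424) = 3.07 + 0.0560995 = 3.1261 m along the plane.
The resultant acts 0.83 + 0.0560995 = 0.886099 m (along the plate) below the hinge at the top edge, so the moment about the hinge is M = F × 0.886099 = 49.6491 × 0.886099 = 43.994 kN·m.
A normal force at the bottom, 1.66 m from the hinge, must supply this moment: P = 43.994/1.66 = 26.5024 kN.

P ≈ 26.5 kN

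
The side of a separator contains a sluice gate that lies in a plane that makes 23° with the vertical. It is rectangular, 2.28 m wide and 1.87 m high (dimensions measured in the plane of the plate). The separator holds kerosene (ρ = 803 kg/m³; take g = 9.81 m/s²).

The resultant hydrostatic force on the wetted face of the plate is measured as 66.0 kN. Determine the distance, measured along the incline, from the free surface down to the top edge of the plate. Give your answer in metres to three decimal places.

y_top ≈ 1.200 m

γ = ρg = 803 × 9.81 / 1000 = 7.87743 kN/m³.
A = 2.28 × 1.87 = 4.2636 m².
From F = γ·h_c·A, the centroid depth is h_c = 66.0/(7.87743 × 4.2636) = 1.96509 m.
The plate makes 23° with the vertical, i.e. θ = 90° − 23° = 67° to the horizontal. Measuring y along the incline from the free-surface line, vertical depth h = y·sinθ with sinθ = 0.920505.
Along the incline, y_c = h_c/sinθ = 1.96509/0.920505 = 2.1348 m.
The centroid lies 1.87/2 = 0.935 m below the top edge, so the top edge sits at y_top = 2.1348 − 0.935 = 1.1998 m along the incline.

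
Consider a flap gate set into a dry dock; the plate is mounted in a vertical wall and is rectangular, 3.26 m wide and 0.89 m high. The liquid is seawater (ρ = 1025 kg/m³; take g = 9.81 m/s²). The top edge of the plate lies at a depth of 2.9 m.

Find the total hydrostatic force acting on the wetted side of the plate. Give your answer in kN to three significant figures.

F ≈ 97.6 kN

γ = ρg = 1025 × 9.81 / 1000 = 10.05525 kN/m³.
The centroid lies 0.89/2 = 0.445 m below the top edge, so the centroid depth is h_c = 2.9 + 0.445 = 3.345 m.
A = 3.26 × 0.89 = 2.9014 m².
Resultant F = γ·h_c·A = 10.05525 × 3.345 × 2.9014 = 97.588 kN.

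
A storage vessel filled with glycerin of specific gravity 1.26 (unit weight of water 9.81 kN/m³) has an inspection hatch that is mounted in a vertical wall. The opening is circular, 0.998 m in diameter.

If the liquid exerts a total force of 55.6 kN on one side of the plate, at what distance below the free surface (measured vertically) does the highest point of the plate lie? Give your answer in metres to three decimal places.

d_top ≈ 5.251 m

γ = 1.26 × 9.81 = 12.3606 kN/m³.
A = π(0.499)² = 0.78226 m².
From F = γ·h_c·A, the centroid depth is h_c = 55.6/(12.3606 × 0.78226) = 5.75022 m.
The centroid is at the centre, 0.499 m below the top of the plate, so the highest point sits at h_top = 5.75022 − 0.499 = 5.25122 m below the surface.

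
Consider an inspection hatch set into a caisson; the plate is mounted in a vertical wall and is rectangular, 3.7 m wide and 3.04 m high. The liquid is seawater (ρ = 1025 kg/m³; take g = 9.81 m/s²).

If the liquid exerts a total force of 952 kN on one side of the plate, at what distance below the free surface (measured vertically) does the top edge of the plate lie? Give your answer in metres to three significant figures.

γ = ρg = 1025 × 9.81 / 1000 = 10.05525 kN/m³.
A = 3.7 × 3.04 = 11.248 m².
From F = γ·h_c·A, the centroid depth is h_c = 952/(10.05525 × 11.248) = 8.41722 m.
The centroid lies 3.04/2 = 1.52 m below the top edge, so the top edge sits at h_top = 8.41722 − 1.52 = 6.89722 m below the surface.

d_top ≈ 6.90 m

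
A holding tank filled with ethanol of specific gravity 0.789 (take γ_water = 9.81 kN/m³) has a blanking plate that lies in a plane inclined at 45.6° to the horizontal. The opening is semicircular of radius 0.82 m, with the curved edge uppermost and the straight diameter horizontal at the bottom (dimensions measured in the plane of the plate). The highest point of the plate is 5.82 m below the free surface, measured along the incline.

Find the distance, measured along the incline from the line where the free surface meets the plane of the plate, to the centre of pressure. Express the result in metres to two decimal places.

y_p = 6.30 m

γ = 0.789 × 9.81 = 7.74009 kN/m³.
Let θ = 45.6° be the plate's angle to the horizontal; measure y along the incline from where the plane meets the free surface. Vertical depth h = y·sinθ with sinθ = 0.714473.
The centroid lies 4r/(3π) = 0.348019 m above the diameter, so r − 4r/(3π) = 0.82 − 0.348019 = 0.471981 m below the topmost point, so y_c = 5.82 + 0.471981 = 6.29198 m and h_c = 6.29198 × 0.714473 = 4.49545 m.
A = πr²/2 = π × 0.82²/2 = 1.0562 m².
Resultant F = γ·h_c·A = 7.74009 × 4.49545 × 1.0562 = 36.7507 kN.
I_c = (π/8 − 8/(9π))·r⁴ = 0.109757 × 0.82⁴ = 0.0496235 m⁴.
Centre of pressure: y_p = y_c + I_c/(y_c·A) = 6.29198 + 0.0496235/(6.29198 × 1.0562) = 6.29198 + 0.00746713 = 6.29945 m along the plane.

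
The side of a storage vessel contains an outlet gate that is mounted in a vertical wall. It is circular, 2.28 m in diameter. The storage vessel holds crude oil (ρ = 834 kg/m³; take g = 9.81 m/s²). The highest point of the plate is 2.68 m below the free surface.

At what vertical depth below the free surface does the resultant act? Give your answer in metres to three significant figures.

h_p = 3.91 m

γ = ρg = 834 × 9.81 / 1000 = 8.18154 kN/m³.
The centroid is at the centre, 1.14 m below the top of the plate, so the centroid depth is h_c = 2.68 + 1.14 = 3.82 m.
A = π(1.14)² = 4.08281 m².
Resultant F = γ·h_c·A = 8.18154 × 3.82 × 4.08281 = 127.602 kN.
I_c = πr⁴/4 = π × 1.14⁴/4 = 1.32651 m⁴.
Centre of pressure: y_p = y_c + I_c/(y_c·A) = 3.82 + 1.32651/(3.82 × 4.08281) = 3.82 + 0.0850527 = 3.90505 m along the plane.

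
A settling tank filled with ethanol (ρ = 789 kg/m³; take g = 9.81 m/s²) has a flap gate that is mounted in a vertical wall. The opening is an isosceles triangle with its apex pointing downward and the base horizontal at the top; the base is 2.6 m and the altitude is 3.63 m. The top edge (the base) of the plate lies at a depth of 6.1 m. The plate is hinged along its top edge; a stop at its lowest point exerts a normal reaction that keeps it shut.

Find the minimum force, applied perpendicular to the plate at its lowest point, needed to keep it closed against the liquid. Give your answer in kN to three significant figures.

P ≈ 96.4 kN

γ = ρg = 789 × 9.81 / 1000 = 7.74009 kN/m³.
With the apex down, the centroid sits h/3 = 3.63/3 = 1.21 m below the base (the top edge), so the centroid depth is h_c = 6.1 + 1.21 = 7.31 m.
A = ½ × 2.6 × 3.63 = 4.719 m².
Resultant F = γ·h_c·A = 7.74009 × 7.31 × 4.719 = 267.001 kN.
I_c = b·h³/36 = 2.6 × 3.63³/36 = 3.45454 m⁴.
Centre of pressure: y_p = y_c + I_c/(y_c·A) = 7.31 + 3.45454/(7.31 × 4.719) = 7.31 + 0.100144 = 7.41014 m along the plane.
The resultant acts 1.21 + 0.100144 = 1.31014 m (along the plate) below the hinge at the top edge, so the moment about the hinge is M = F × 1.31014 = 267.001 × 1.31014 = 349.809 kN·m.
A normal force at the bottom, 3.63 m from the hinge, must supply this moment: P = 349.809/3.63 = 96.3661 kN.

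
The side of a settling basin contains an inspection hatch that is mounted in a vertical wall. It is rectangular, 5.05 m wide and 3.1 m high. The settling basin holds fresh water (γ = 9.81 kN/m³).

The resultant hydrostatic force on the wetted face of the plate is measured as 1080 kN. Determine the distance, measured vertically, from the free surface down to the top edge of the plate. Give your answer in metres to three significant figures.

γ = 9.81 kN/m³.
A = 5.05 × 3.1 = 15.655 m².
From F = γ·h_c·A, the centroid depth is h_c = 1080/(9.81 × 15.655) = 7.03237 m.
The centroid lies 3.1/2 = 1.55 m below the top edge, so the top edge sits at h_top = 7.03237 − 1.55 = 5.48237 m below the surface.

d_top ≈ 5.48 m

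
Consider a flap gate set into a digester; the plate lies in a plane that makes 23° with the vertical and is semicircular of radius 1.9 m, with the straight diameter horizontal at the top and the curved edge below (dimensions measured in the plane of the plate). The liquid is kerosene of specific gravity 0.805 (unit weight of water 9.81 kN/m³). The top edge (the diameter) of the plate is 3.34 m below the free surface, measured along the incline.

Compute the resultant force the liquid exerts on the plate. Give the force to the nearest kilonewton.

F ≈ 171 kN

γ = 0.805 × 9.81 = 7.89705 kN/m³.
The plate makes 23° with the vertical, i.e. θ = 90° − 23° = 67° to the horizontal. Measuring y along the incline from the free-surface line, vertical depth h = y·sinθ with sinθ = 0.920505.
The centroid of a semicircle lies 4r/(3π) = 0.806385 m from the diameter, here below the top edge, so y_c = 3.34 + 0.806385 = 4.14638 m and h_c = 4.14638 × 0.920505 = 3.81676 m.
A = πr²/2 = π × 1.9²/2 = 5.67057 m².
Resultant F = γ·h_c·A = 7.89705 × 3.81676 × 5.67057 = 170.917 kN.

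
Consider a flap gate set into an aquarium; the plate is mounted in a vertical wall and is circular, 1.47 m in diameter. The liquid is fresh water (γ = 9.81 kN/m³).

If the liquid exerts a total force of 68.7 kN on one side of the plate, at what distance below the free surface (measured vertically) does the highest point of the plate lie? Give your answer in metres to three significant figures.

d_top ≈ 3.39 m

γ = 9.81 kN/m³.
A = π(0.735)² = 1.69717 m².
From F = γ·h_c·A, the centroid depth is h_c = 68.7/(9.81 × 1.69717) = 4.12632 m.
The centroid is at the centre, 0.735 m below the top of the plate, so the highest point sits at h_top = 4.12632 − 0.735 = 3.39132 m below the surface.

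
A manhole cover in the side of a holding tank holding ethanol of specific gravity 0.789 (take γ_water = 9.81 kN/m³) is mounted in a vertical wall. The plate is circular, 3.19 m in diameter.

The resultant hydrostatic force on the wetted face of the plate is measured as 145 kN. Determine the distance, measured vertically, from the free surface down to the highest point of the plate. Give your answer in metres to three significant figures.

d_top ≈ 0.749 m

γ = 0.789 × 9.81 = 7.74009 kN/m³.
A = π(1.595)² = 7.99229 m².
From F = γ·h_c·A, the centroid depth is h_c = 145/(7.74009 × 7.99229) = 2.34396 m.
The centroid is at the centre, 1.595 m below the top of the plate, so the highest point sits at h_top = 2.34396 − 1.595 = 0.74896 m below the surface.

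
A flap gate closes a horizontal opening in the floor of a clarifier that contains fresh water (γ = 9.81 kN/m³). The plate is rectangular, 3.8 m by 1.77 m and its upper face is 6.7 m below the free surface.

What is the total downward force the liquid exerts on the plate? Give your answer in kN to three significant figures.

F ≈ 442 kN

γ = 9.81 kN/m³.
The plate is horizontal, so pressure is uniform at p = γ·h = 9.81 × 6.7 = 65.727 kN/m².
A = 3.8 × 1.77 = 6.726 m².
F = p·A = 65.727 × 6.726 = 442.08 kN.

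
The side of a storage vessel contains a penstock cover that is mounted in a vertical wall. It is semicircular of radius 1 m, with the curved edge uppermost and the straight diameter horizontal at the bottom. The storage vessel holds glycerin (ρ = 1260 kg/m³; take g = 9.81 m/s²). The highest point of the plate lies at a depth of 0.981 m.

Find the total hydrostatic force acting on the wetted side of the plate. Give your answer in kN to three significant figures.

γ = ρg = 1260 × 9.81 / 1000 = 12.3606 kN/m³.
The centroid lies 4r/(3π) = 0.424413 m above the diameter, so r − 4r/(3π) = 1 − 0.424413 = 0.575587 m below the topmost point, so the centroid depth is h_c = 0.981 + 0.575587 = 1.55659 m.
A = πr²/2 = π × 1²/2 = 1.5708 m².
Resultant F = γ·h_c·A = 12.3606 × 1.55659 × 1.5708 = 30.2228 kN.

F ≈ 30.2 kN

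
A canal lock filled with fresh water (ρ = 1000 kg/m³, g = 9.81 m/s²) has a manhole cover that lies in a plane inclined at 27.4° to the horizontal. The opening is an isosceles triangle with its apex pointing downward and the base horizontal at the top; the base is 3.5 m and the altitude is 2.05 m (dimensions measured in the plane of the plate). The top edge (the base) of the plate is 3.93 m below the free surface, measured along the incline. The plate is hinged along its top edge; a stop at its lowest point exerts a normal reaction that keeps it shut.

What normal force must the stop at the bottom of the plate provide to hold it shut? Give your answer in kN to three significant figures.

γ = ρg = 1000 × 9.81 = 9810 N/m³ = 9.81 kN/m³.
Let θ = 27.4° be the plate's angle to the horizontal; measure y along the incline from where the plane meets the free surface. Vertical depth h = y·sinθ with sinθ = 0.460200.
With the apex down, the centroid sits h/3 = 2.05/3 = 0.683333 m below the base (the top edge), so y_c = 3.93 + 0.683333 = 4.61333 m and h_c = 4.61333 × 0.460200 = 2.12305 m.
A = ½ × 3.5 × 2.05 = 3.5875 m².
Resultant F = γ·h_c·A = 9.81 × 2.12305 × 3.5875 = 74.7173 kN.
I_c = b·h³/36 = 3.5 × 2.05³/36 = 0.837582 m⁴.
Centre of pressure: y_p = y_c + I_c/(y_c·A) = 4.61333 + 0.837582/(4.61333 × 3.5875) = 4.61333 + 0.0506082 = 4.66394 m along the plane.
The resultant acts 0.683333 + 0.0506082 = 0.733941 m (along the plate) below the hinge at the top edge, so the moment about the hinge is M = F × 0.733941 = 74.7173 × 0.733941 = 54.8381 kN·m.
A normal force at the bottom, 2.05 m from the hinge, must supply this moment: P = 54.8381/2.05 = 26.7503 kN.

P ≈ 26.8 kN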